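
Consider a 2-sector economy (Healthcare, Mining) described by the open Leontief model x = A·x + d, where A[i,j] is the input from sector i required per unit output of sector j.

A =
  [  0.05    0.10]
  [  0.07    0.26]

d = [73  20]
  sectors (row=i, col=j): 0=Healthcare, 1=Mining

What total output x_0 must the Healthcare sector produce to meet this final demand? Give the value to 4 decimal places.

Form M = I − A:
  [  0.95   -0.10]
  [ -0.07    0.74]
Leontief inverse L = M⁻¹:
  [  1.0632    0.1437]
  [  0.1006    1.3649]
Total output x = L · d:
  x_0 = 1.0632·73 + 0.1437·20 = 80.4885
  x_1 = 0.1006·73 + 1.3649·20 = 34.6408

80.4885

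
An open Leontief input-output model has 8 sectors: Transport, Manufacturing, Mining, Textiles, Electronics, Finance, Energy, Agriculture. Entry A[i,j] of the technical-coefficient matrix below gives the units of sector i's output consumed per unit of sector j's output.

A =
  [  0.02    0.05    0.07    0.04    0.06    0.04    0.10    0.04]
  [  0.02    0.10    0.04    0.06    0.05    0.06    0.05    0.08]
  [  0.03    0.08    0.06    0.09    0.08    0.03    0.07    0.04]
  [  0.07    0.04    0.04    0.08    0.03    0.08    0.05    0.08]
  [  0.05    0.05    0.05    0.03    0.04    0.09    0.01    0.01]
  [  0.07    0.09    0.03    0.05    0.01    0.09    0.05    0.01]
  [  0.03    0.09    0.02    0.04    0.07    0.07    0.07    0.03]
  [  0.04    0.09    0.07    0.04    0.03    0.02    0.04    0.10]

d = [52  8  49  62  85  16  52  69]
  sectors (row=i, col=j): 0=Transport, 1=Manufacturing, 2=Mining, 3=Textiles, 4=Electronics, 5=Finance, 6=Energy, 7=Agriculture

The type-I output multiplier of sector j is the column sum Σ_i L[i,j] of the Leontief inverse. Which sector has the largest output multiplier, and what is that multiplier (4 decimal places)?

Form M = I − A:
  [  0.98   -0.05   -0.07   -0.04   -0.06   -0.04   -0.10   -0.04]
  [ -0.02    0.90   -0.04   -0.06   -0.05   -0.06   -0.05   -0.08]
  [ -0.03   -0.08    0.94   -0.09   -0.08   -0.03   -0.07   -0.04]
  [ -0.07   -0.04   -0.04    0.92   -0.03   -0.08   -0.05   -0.08]
  [ -0.05   -0.05   -0.05   -0.03    0.96   -0.09   -0.01   -0.01]
  [ -0.07   -0.09   -0.03   -0.05   -0.01    0.91   -0.05   -0.01]
  [ -0.03   -0.09   -0.02   -0.04   -0.07   -0.07    0.93   -0.03]
  [ -0.04   -0.09   -0.07   -0.04   -0.03   -0.02   -0.04    0.90]
Leontief inverse L = M⁻¹:
  [  1.0497    0.1062    0.1024    0.0796    0.0955    0.0853    0.1394    0.0744]
  [  0.0535    1.1627    0.0770    0.1037    0.0852    0.1089    0.0917    0.1236]
  [  0.0651    0.1418    1.0980    0.1364    0.1190    0.0827    0.1139    0.0825]
  [  0.1053    0.1013    0.0788    1.1245    0.0658    0.1294    0.0961    0.1225]
  [  0.0748    0.0932    0.0764    0.0618    1.0650    0.1267    0.0419    0.0351]
  [  0.0989    0.1441    0.0609    0.0885    0.0414    1.1346    0.0910    0.0439]
  [  0.0603    0.1460    0.0516    0.0779    0.1021    0.1176    1.1078    0.0642]
  [  0.0691    0.1493    0.1073    0.0820    0.0659    0.0615    0.0812    1.1436]
Total output x = L · d:
  x_0 = 1.0497·52 + 0.1062·8 + 0.1024·49 + 0.0796·62 + 0.0955·85 + 0.0853·16 + 0.1394·52 + 0.0744·69 = 87.2495
  x_1 = 0.0535·52 + 1.1627·8 + 0.0770·49 + 0.1037·62 + 0.0852·85 + 0.1089·16 + 0.0917·52 + 0.1236·69 = 44.5744
  x_2 = 0.0651·52 + 0.1418·8 + 1.0980·49 + 0.1364·62 + 0.1190·85 + 0.0827·16 + 0.1139·52 + 0.0825·69 = 89.8273
  x_3 = 0.1053·52 + 0.1013·8 + 0.0788·49 + 1.1245·62 + 0.0658·85 + 0.1294·16 + 0.0961·52 + 0.1225·69 = 100.9788
  x_4 = 0.0748·52 + 0.0932·8 + 0.0764·49 + 0.0618·62 + 1.0650·85 + 0.1267·16 + 0.0419·52 + 0.0351·69 = 109.3548
  x_5 = 0.0989·52 + 0.1441·8 + 0.0609·49 + 0.0885·62 + 0.0414·85 + 1.1346·16 + 0.0910·52 + 0.0439·69 = 44.1954
  x_6 = 0.0603·52 + 0.1460·8 + 0.0516·49 + 0.0779·62 + 0.1021·85 + 0.1176·16 + 1.1078·52 + 0.0642·69 = 84.2568
  x_7 = 0.0691·52 + 0.1493·8 + 0.1073·49 + 0.0820·62 + 0.0659·85 + 0.0615·16 + 0.0812·52 + 1.1436·69 = 104.8484
Output multipliers (column sums of L):
  Transport: 1.5765
  Manufacturing: 2.0446
  Mining: 1.6524
  Textiles: 1.7545
  Electronics: 1.6398
  Finance: 1.8467
  Energy: 1.7630
  Agriculture: 1.6898

Manufacturing (2.0446)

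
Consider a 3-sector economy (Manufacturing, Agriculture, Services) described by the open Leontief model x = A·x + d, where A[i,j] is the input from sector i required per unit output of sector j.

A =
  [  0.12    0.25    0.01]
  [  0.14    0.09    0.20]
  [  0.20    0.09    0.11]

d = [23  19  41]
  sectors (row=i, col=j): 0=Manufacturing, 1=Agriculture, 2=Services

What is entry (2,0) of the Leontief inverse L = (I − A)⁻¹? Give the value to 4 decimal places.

L[2,0] = 0.2977

Form M = I − A:
  [  0.88   -0.25   -0.01]
  [ -0.14    0.91   -0.20]
  [ -0.20   -0.09    0.89]
Leontief inverse L = M⁻¹:
  [  1.2113    0.3417    0.0904]
  [  0.2518    1.1949    0.2713]
  [  0.2977    0.1976    1.1713]
Total output x = L · d:
  x_0 = 1.2113·23 + 0.3417·19 + 0.0904·41 = 38.0580
  x_1 = 0.2518·23 + 1.1949·19 + 0.2713·41 = 39.6191
  x_2 = 0.2977·23 + 0.1976·19 + 1.1713·41 = 58.6262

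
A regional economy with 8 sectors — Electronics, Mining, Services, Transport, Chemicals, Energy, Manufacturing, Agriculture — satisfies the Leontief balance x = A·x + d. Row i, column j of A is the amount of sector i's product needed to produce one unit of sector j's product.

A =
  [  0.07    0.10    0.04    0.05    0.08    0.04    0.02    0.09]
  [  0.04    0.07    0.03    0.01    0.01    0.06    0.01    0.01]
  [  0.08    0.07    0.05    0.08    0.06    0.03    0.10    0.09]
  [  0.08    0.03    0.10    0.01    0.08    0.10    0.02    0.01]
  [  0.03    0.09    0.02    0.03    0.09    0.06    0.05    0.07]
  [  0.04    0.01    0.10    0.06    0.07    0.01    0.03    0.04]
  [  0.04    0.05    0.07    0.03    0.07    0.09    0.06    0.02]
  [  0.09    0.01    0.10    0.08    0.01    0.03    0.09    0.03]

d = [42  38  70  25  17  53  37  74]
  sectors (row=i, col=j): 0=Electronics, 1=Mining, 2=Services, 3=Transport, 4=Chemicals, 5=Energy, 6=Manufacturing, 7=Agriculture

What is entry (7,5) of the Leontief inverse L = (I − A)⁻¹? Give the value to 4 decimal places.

Form M = I − A:
  [  0.93   -0.10   -0.04   -0.05   -0.08   -0.04   -0.02   -0.09]
  [ -0.04    0.93   -0.03   -0.01   -0.01   -0.06   -0.01   -0.01]
  [ -0.08   -0.07    0.95   -0.08   -0.06   -0.03   -0.10   -0.09]
  [ -0.08   -0.03   -0.10    0.99   -0.08   -0.10   -0.02   -0.01]
  [ -0.03   -0.09   -0.02   -0.03    0.91   -0.06   -0.05   -0.07]
  [ -0.04   -0.01   -0.10   -0.06   -0.07    0.99   -0.03   -0.04]
  [ -0.04   -0.05   -0.07   -0.03   -0.07   -0.09    0.94   -0.02]
  [ -0.09   -0.01   -0.10   -0.08   -0.01   -0.03   -0.09    0.97]
Leontief inverse L = M⁻¹:
  [  1.1193    0.1475    0.0900    0.0862    0.1258    0.0824    0.0584    0.1283]
  [  0.0622    1.0925    0.0538    0.0273    0.0318    0.0783    0.0262    0.0284]
  [  0.1380    0.1239    1.1113    0.1218    0.1166    0.0835    0.1467    0.1333]
  [  0.1231    0.0754    0.1443    1.0467    0.1285    0.1342    0.0572    0.0524]
  [  0.0706    0.1306    0.0646    0.0611    1.1313    0.0982    0.0841    0.1020]
  [  0.0803    0.0483    0.1393    0.0905    0.1109    1.0445    0.0653    0.0742]
  [  0.0811    0.0915    0.1154    0.0633    0.1160    0.1271    1.0957    0.0560]
  [  0.1396    0.0553    0.1511    0.1165    0.0605    0.0732    0.1301    1.0697]
Total output x = L · d:
  x_0 = 1.1193·42 + 0.1475·38 + 0.0900·70 + 0.0862·25 + 0.1258·17 + 0.0824·53 + 0.0584·37 + 0.1283·74 = 79.2314
  x_1 = 0.0622·42 + 1.0925·38 + 0.0538·70 + 0.0273·25 + 0.0318·17 + 0.0783·53 + 0.0262·37 + 0.0284·74 = 56.3365
  x_2 = 0.1380·42 + 0.1239·38 + 1.1113·70 + 0.1218·25 + 0.1166·17 + 0.0835·53 + 0.1467·37 + 0.1333·74 = 113.0418
  x_3 = 0.1231·42 + 0.0754·38 + 0.1443·70 + 1.0467·25 + 0.1285·17 + 0.1342·53 + 0.0572·37 + 0.0524·74 = 59.5953
  x_4 = 0.0706·42 + 0.1306·38 + 0.0646·70 + 0.0611·25 + 1.1313·17 + 0.0982·53 + 0.0841·37 + 0.1020·74 = 49.0760
  x_5 = 0.0803·42 + 0.0483·38 + 0.1393·70 + 0.0905·25 + 0.1109·17 + 1.0445·53 + 0.0653·37 + 0.0742·74 = 82.3832
  x_6 = 0.0811·42 + 0.0915·38 + 0.1154·70 + 0.0633·25 + 0.1160·17 + 0.1271·53 + 1.0957·37 + 0.0560·74 = 69.9397
  x_7 = 0.1396·42 + 0.0553·38 + 0.1511·70 + 0.1165·25 + 0.0605·17 + 0.0732·53 + 0.1301·37 + 1.0697·74 = 110.3328

L[7,5] = 0.0732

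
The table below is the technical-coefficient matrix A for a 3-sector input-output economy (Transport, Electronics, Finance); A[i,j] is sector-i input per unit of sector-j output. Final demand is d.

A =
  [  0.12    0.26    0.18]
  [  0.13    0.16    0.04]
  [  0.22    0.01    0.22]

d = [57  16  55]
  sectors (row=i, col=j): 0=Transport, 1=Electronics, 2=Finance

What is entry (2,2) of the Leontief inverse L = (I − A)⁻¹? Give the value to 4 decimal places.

Form M = I − A:
  [  0.88   -0.26   -0.18]
  [ -0.13    0.84   -0.04]
  [ -0.22   -0.01    0.78]
Leontief inverse L = M⁻¹:
  [  1.2737    0.3980    0.3144]
  [  0.2144    1.2582    0.1140]
  [  0.3620    0.1284    1.3722]
Total output x = L · d:
  x_0 = 1.2737·57 + 0.3980·16 + 0.3144·55 = 96.2608
  x_1 = 0.2144·57 + 1.2582·16 + 0.1140·55 = 38.6193
  x_2 = 0.3620·57 + 0.1284·16 + 1.3722·55 = 98.1584

L[2,2] = 1.3722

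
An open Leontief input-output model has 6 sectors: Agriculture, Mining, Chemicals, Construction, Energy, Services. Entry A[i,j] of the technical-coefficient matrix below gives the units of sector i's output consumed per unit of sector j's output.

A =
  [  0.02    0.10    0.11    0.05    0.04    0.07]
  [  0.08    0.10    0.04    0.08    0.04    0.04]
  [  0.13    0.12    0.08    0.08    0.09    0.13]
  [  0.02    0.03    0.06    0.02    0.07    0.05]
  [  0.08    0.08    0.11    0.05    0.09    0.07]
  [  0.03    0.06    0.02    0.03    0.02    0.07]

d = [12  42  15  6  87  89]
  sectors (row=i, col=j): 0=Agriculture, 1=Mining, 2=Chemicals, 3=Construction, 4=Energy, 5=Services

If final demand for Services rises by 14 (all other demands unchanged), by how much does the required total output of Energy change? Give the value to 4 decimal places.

1.8295

Form M = I − A:
  [  0.98   -0.10   -0.11   -0.05   -0.04   -0.07]
  [ -0.08    0.90   -0.04   -0.08   -0.04   -0.04]
  [ -0.13   -0.12    0.92   -0.08   -0.09   -0.13]
  [ -0.02   -0.03   -0.06    0.98   -0.07   -0.05]
  [ -0.08   -0.08   -0.11   -0.05    0.91   -0.07]
  [ -0.03   -0.06   -0.02   -0.03   -0.02    0.93]
Leontief inverse L = M⁻¹:
  [  1.0651    0.1563    0.1517    0.0871    0.0780    0.1187]
  [  0.1156    1.1506    0.0819    0.1128    0.0742    0.0813]
  [  0.1900    0.2052    1.1491    0.1339    0.1458    0.2019]
  [  0.0490    0.0663    0.0900    1.0431    0.0960    0.0824]
  [  0.1333    0.1502    0.1676    0.0948    1.1381    0.1307]
  [  0.0504    0.0891    0.0414    0.0487    0.0380    1.0942]
Total output x = L · d:
  x_0 = 1.0651·12 + 0.1563·42 + 0.1517·15 + 0.0871·6 + 0.0780·87 + 0.1187·89 = 39.4911
  x_1 = 0.1156·12 + 1.1506·42 + 0.0819·15 + 0.1128·6 + 0.0742·87 + 0.0813·89 = 65.3108
  x_2 = 0.1900·12 + 0.2052·42 + 1.1491·15 + 0.1339·6 + 0.1458·87 + 0.2019·89 = 59.5921
  x_3 = 0.0490·12 + 0.0663·42 + 0.0900·15 + 1.0431·6 + 0.0960·87 + 0.0824·89 = 26.6698
  x_4 = 0.1333·12 + 0.1502·42 + 0.1676·15 + 0.0948·6 + 1.1381·87 + 0.1307·89 = 121.6361
  x_5 = 0.0504·12 + 0.0891·42 + 0.0414·15 + 0.0487·6 + 0.0380·87 + 1.0942·89 = 105.9441
Δx_4 = L[4,5] · Δd_5 = 0.1307 · 14 = 1.8295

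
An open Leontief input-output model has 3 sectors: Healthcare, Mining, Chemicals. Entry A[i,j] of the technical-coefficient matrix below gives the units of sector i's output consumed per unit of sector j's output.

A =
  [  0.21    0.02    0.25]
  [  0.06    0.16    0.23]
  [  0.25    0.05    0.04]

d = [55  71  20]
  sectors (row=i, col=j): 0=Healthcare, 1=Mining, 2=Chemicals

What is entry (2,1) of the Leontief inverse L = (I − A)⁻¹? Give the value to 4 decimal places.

Form M = I − A:
  [  0.79   -0.02   -0.25]
  [ -0.06    0.84   -0.23]
  [ -0.25   -0.05    0.96]
Leontief inverse L = M⁻¹:
  [  1.3887    0.0554    0.3749]
  [  0.2011    1.2157    0.3436]
  [  0.3721    0.0777    1.1572]
Total output x = L · d:
  x_0 = 1.3887·55 + 0.0554·71 + 0.3749·20 = 87.8067
  x_1 = 0.2011·55 + 1.2157·71 + 0.3436·20 = 104.2478
  x_2 = 0.3721·55 + 0.0777·71 + 1.1572·20 = 49.1292

L[2,1] = 0.0777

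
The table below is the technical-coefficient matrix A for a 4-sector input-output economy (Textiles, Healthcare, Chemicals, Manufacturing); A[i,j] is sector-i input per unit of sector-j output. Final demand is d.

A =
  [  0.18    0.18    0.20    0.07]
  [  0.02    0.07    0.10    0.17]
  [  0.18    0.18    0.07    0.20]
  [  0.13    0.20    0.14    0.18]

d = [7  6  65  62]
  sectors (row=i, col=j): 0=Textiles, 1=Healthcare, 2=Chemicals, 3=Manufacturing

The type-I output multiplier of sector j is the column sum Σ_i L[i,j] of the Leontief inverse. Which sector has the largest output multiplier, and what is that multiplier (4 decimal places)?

Manufacturing (2.4339)

Form M = I − A:
  [  0.82   -0.18   -0.20   -0.07]
  [ -0.02    0.93   -0.10   -0.17]
  [ -0.18   -0.18    0.93   -0.20]
  [ -0.13   -0.20   -0.14    0.82]
Leontief inverse L = M⁻¹:
  [  1.3586    0.3989    0.3789    0.2911]
  [  0.1230    1.2049    0.2026    0.3097]
  [  0.3525    0.4020    1.2575    0.4201]
  [  0.3055    0.4257    0.3242    1.4129]
Total output x = L · d:
  x_0 = 1.3586·7 + 0.3989·6 + 0.3789·65 + 0.2911·62 = 54.5762
  x_1 = 0.1230·7 + 1.2049·6 + 0.2026·65 + 0.3097·62 = 40.4630
  x_2 = 0.3525·7 + 0.4020·6 + 1.2575·65 + 0.4201·62 = 112.6672
  x_3 = 0.3055·7 + 0.4257·6 + 0.3242·65 + 1.4129·62 = 113.3670
Output multipliers (column sums of L):
  Textiles: 2.1395
  Healthcare: 2.4315
  Chemicals: 2.1632
  Manufacturing: 2.4339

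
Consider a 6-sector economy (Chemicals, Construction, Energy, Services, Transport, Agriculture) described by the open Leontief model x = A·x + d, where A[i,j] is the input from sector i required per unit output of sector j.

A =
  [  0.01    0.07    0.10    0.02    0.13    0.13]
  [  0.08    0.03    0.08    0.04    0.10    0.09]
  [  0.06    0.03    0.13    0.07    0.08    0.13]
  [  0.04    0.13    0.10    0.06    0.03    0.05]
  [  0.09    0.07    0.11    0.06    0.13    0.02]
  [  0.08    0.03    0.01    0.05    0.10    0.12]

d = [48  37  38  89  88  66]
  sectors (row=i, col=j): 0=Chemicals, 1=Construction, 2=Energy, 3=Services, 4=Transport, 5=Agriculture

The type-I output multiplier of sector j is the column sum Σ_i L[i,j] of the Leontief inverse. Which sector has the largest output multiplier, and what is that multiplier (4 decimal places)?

Transport (2.0451)

Form M = I − A:
  [  0.99   -0.07   -0.10   -0.02   -0.13   -0.13]
  [ -0.08    0.97   -0.08   -0.04   -0.10   -0.09]
  [ -0.06   -0.03    0.87   -0.07   -0.08   -0.13]
  [ -0.04   -0.13   -0.10    0.94   -0.03   -0.05]
  [ -0.09   -0.07   -0.11   -0.06    0.87   -0.02]
  [ -0.08   -0.03   -0.01   -0.05   -0.10    0.88]
Leontief inverse L = M⁻¹:
  [  1.0679    0.1127    0.1699    0.0646    0.2137    0.2029]
  [  0.1277    1.0729    0.1466    0.0790    0.1769    0.1588]
  [  0.1169    0.0802    1.2073    0.1178    0.1664    0.2143]
  [  0.0867    0.1694    0.1657    1.0979    0.0992    0.1192]
  [  0.1444    0.1214    0.1950    0.1056    1.2176    0.0962]
  [  0.1241    0.0712    0.0657    0.0843    0.1713    1.1804]
Total output x = L · d:
  x_0 = 1.0679·48 + 0.1127·37 + 0.1699·38 + 0.0646·89 + 0.2137·88 + 0.2029·66 = 99.8333
  x_1 = 0.1277·48 + 1.0729·37 + 0.1466·38 + 0.0790·89 + 0.1769·88 + 0.1588·66 = 84.4744
  x_2 = 0.1169·48 + 0.0802·37 + 1.2073·38 + 0.1178·89 + 0.1664·88 + 0.2143·66 = 93.7234
  x_3 = 0.0867·48 + 0.1694·37 + 0.1657·38 + 1.0979·89 + 0.0992·88 + 0.1192·66 = 131.0401
  x_4 = 0.1444·48 + 0.1214·37 + 0.1950·38 + 0.1056·89 + 1.2176·88 + 0.0962·66 = 141.7260
  x_5 = 0.1241·48 + 0.0712·37 + 0.0657·38 + 0.0843·89 + 0.1713·88 + 1.1804·66 = 111.5713
Output multipliers (column sums of L):
  Chemicals: 1.6677
  Construction: 1.6278
  Energy: 1.9501
  Services: 1.5492
  Transport: 2.0451
  Agriculture: 1.9718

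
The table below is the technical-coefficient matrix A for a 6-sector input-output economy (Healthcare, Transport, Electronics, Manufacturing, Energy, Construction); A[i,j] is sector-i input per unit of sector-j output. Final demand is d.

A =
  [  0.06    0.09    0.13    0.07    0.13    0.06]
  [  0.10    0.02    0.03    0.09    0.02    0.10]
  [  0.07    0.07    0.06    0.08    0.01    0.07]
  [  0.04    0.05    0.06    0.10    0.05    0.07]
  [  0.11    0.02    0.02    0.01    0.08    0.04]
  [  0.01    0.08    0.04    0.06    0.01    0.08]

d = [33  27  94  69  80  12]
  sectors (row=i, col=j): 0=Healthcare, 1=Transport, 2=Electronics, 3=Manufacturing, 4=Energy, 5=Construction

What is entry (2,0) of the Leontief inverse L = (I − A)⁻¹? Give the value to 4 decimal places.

L[2,0] = 0.1033

Form M = I − A:
  [  0.94   -0.09   -0.13   -0.07   -0.13   -0.06]
  [ -0.10    0.98   -0.03   -0.09   -0.02   -0.10]
  [ -0.07   -0.07    0.94   -0.08   -0.01   -0.07]
  [ -0.04   -0.05   -0.06    0.90   -0.05   -0.07]
  [ -0.11   -0.02   -0.02   -0.01    0.92   -0.04]
  [ -0.01   -0.08   -0.04   -0.06   -0.01    0.92]
Leontief inverse L = M⁻¹:
  [  1.1178    0.1347    0.1756    0.1258    0.1709    0.1179]
  [  0.1304    1.0564    0.0672    0.1317    0.0508    0.1407]
  [  0.1033    0.1039    1.0949    0.1237    0.0367    0.1123]
  [  0.0743    0.0823    0.0921    1.1416    0.0765    0.1110]
  [  0.1410    0.0467    0.0499    0.0370    1.1112    0.0692]
  [  0.0344    0.1037    0.0619    0.0930    0.0249    1.1133]
Total output x = L · d:
  x_0 = 1.1178·33 + 0.1347·27 + 0.1756·94 + 0.1258·69 + 0.1709·80 + 0.1179·12 = 80.7978
  x_1 = 0.1304·33 + 1.0564·27 + 0.0672·94 + 0.1317·69 + 0.0508·80 + 0.1407·12 = 53.9891
  x_2 = 0.1033·33 + 0.1039·27 + 1.0949·94 + 0.1237·69 + 0.0367·80 + 0.1123·12 = 121.9528
  x_3 = 0.0743·33 + 0.0823·27 + 0.0921·94 + 1.1416·69 + 0.0765·80 + 0.1110·12 = 99.5560
  x_4 = 0.1410·33 + 0.0467·27 + 0.0499·94 + 0.0370·69 + 1.1112·80 + 0.0692·12 = 102.8949
  x_5 = 0.0344·33 + 0.1037·27 + 0.0619·94 + 0.0930·69 + 0.0249·80 + 1.1133·12 = 31.5299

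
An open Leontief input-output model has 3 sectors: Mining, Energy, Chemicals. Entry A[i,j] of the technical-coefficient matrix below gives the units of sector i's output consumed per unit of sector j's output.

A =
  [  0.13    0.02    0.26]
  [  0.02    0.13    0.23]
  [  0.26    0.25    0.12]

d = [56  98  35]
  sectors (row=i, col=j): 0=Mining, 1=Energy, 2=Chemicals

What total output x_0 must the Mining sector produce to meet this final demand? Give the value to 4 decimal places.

100.6993

Form M = I − A:
  [  0.87   -0.02   -0.26]
  [ -0.02    0.87   -0.23]
  [ -0.26   -0.25    0.88]
Leontief inverse L = M⁻¹:
  [  1.2773    0.1490    0.4163]
  [  0.1396    1.2590    0.3703]
  [  0.4170    0.4017    1.3646]
Total output x = L · d:
  x_0 = 1.2773·56 + 0.1490·98 + 0.4163·35 = 100.6993
  x_1 = 0.1396·56 + 1.2590·98 + 0.3703·35 = 144.1663
  x_2 = 0.4170·56 + 0.4017·98 + 1.3646·35 = 110.4811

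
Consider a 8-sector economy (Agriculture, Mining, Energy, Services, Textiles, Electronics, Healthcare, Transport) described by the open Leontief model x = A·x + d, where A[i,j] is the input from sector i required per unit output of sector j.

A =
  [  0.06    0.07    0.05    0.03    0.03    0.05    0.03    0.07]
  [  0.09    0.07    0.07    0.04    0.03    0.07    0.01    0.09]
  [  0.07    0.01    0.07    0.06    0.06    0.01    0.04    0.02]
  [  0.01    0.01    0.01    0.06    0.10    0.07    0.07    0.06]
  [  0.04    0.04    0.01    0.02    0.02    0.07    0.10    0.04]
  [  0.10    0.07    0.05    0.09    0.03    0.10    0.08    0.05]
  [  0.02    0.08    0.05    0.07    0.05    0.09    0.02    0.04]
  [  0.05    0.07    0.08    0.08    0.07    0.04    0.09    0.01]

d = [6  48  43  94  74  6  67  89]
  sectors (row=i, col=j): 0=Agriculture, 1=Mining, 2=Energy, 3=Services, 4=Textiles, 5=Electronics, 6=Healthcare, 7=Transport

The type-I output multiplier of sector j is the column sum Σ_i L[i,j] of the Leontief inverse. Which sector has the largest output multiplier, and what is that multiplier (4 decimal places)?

Electronics (1.8845)

Form M = I − A:
  [  0.94   -0.07   -0.05   -0.03   -0.03   -0.05   -0.03   -0.07]
  [ -0.09    0.93   -0.07   -0.04   -0.03   -0.07   -0.01   -0.09]
  [ -0.07   -0.01    0.93   -0.06   -0.06   -0.01   -0.04   -0.02]
  [ -0.01   -0.01   -0.01    0.94   -0.10   -0.07   -0.07   -0.06]
  [ -0.04   -0.04   -0.01   -0.02    0.98   -0.07   -0.10   -0.04]
  [ -0.10   -0.07   -0.05   -0.09   -0.03    0.90   -0.08   -0.05]
  [ -0.02   -0.08   -0.05   -0.07   -0.05   -0.09    0.98   -0.04]
  [ -0.05   -0.07   -0.08   -0.08   -0.07   -0.04   -0.09    0.99]
Leontief inverse L = M⁻¹:
  [  1.1007    0.1077    0.0861    0.0691    0.0629    0.0920    0.0667    0.1034]
  [  0.1398    1.1145    0.1137    0.0872    0.0700    0.1192    0.0553    0.1299]
  [  0.0985    0.0369    1.0955    0.0900    0.0887    0.0436    0.0714    0.0466]
  [  0.0446    0.0468    0.0394    1.1001    0.1334    0.1179    0.1136    0.0908]
  [  0.0741    0.0768    0.0408    0.0571    1.0485    0.1128    0.1314    0.0699]
  [  0.1565    0.1247    0.0988    0.1485    0.0795    1.1661    0.1333    0.1009]
  [  0.0641    0.1184    0.0857    0.1134    0.0864    0.1389    1.0624    0.0773]
  [  0.0944    0.1122    0.1188    0.1262    0.1113    0.0939    0.1335    1.0517]
Total output x = L · d:
  x_0 = 1.1007·6 + 0.1077·48 + 0.0861·43 + 0.0691·94 + 0.0629·74 + 0.0920·6 + 0.0667·67 + 0.1034·89 = 40.8538
  x_1 = 0.1398·6 + 1.1145·48 + 0.1137·43 + 0.0872·94 + 0.0700·74 + 0.1192·6 + 0.0553·67 + 0.1299·89 = 88.5814
  x_2 = 0.0985·6 + 0.0369·48 + 1.0955·43 + 0.0900·94 + 0.0887·74 + 0.0436·6 + 0.0714·67 + 0.0466·89 = 73.6813
  x_3 = 0.0446·6 + 0.0468·48 + 0.0394·43 + 1.1001·94 + 0.1334·74 + 0.1179·6 + 0.1136·67 + 0.0908·89 = 133.8872
  x_4 = 0.0741·6 + 0.0768·48 + 0.0408·43 + 0.0571·94 + 1.0485·74 + 0.1128·6 + 0.1314·67 + 0.0699·89 = 104.5376
  x_5 = 0.1565·6 + 0.1247·48 + 0.0988·43 + 0.1485·94 + 0.0795·74 + 1.1661·6 + 0.1333·67 + 0.1009·89 = 55.9171
  x_6 = 0.0641·6 + 0.1184·48 + 0.0857·43 + 0.1134·94 + 0.0864·74 + 0.1389·6 + 1.0624·67 + 0.0773·89 = 105.7036
  x_7 = 0.0944·6 + 0.1122·48 + 0.1188·43 + 0.1262·94 + 0.1113·74 + 0.0939·6 + 0.1335·67 + 1.0517·89 = 134.2591
Output multipliers (column sums of L):
  Agriculture: 1.7728
  Mining: 1.7379
  Energy: 1.6788
  Services: 1.7915
  Textiles: 1.6807
  Electronics: 1.8845
  Healthcare: 1.7676
  Transport: 1.6704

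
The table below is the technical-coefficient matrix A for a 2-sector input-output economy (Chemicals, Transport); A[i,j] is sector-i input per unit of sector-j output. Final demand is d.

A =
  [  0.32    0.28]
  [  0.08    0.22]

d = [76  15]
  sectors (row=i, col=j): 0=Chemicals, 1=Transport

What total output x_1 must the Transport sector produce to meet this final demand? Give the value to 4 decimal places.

Form M = I − A:
  [  0.68   -0.28]
  [ -0.08    0.78]
Leontief inverse L = M⁻¹:
  [  1.5354    0.5512]
  [  0.1575    1.3386]
Total output x = L · d:
  x_0 = 1.5354·76 + 0.5512·15 = 124.9606
  x_1 = 0.1575·76 + 1.3386·15 = 32.0472

32.0472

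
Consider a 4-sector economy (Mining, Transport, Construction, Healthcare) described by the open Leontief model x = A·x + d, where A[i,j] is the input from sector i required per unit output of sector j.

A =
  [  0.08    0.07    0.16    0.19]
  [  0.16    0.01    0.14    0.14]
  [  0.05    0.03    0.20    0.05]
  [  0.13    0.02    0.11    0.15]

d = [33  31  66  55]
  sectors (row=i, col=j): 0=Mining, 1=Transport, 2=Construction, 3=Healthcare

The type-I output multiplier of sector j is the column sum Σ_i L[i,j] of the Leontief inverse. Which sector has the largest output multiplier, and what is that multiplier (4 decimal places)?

Form M = I − A:
  [  0.92   -0.07   -0.16   -0.19]
  [ -0.16    0.99   -0.14   -0.14]
  [ -0.05   -0.03    0.80   -0.05]
  [ -0.13   -0.02   -0.11    0.85]
Leontief inverse L = M⁻¹:
  [  1.1608    0.0968    0.2893    0.2924]
  [  0.2284    1.0389    0.2601    0.2375]
  [  0.0933    0.0478    1.2914    0.1047]
  [  0.1950    0.0454    0.2175    1.2403]
Total output x = L · d:
  x_0 = 1.1608·33 + 0.0968·31 + 0.2893·66 + 0.2924·55 = 76.4848
  x_1 = 0.2284·33 + 1.0389·31 + 0.2601·66 + 0.2375·55 = 69.9733
  x_2 = 0.0933·33 + 0.0478·31 + 1.2914·66 + 0.1047·55 = 95.5553
  x_3 = 0.1950·33 + 0.0454·31 + 0.2175·66 + 1.2403·55 = 90.4160
Output multipliers (column sums of L):
  Mining: 1.6775
  Transport: 1.2290
  Construction: 2.0584
  Healthcare: 1.8749

Construction (2.0584)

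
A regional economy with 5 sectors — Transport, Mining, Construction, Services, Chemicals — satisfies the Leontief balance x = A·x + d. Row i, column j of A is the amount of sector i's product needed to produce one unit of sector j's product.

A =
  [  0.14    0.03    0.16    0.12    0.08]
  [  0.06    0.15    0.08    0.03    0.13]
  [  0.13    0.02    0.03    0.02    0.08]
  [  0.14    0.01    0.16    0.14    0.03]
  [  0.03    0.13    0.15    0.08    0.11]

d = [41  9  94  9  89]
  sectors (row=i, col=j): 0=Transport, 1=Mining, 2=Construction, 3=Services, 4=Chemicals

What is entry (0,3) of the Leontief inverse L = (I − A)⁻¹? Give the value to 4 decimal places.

Form M = I − A:
  [  0.86   -0.03   -0.16   -0.12   -0.08]
  [ -0.06    0.85   -0.08   -0.03   -0.13]
  [ -0.13   -0.02    0.97   -0.02   -0.08]
  [ -0.14   -0.01   -0.16    0.86   -0.03]
  [ -0.03   -0.13   -0.15   -0.08    0.89]
Leontief inverse L = M⁻¹:
  [  1.2461    0.0761    0.2681    0.1971    0.1539]
  [  0.1313    1.2178    0.1681    0.0840    0.2076]
  [  0.1841    0.0521    1.0956    0.0646    0.1248]
  [  0.2426    0.0430    0.2578    1.2127    0.0921]
  [  0.1140    0.1931    0.2414    0.1388    1.1884]
Total output x = L · d:
  x_0 = 1.2461·41 + 0.0761·9 + 0.2681·94 + 0.1971·9 + 0.1539·89 = 92.4464
  x_1 = 0.1313·41 + 1.2178·9 + 0.1681·94 + 0.0840·9 + 0.2076·89 = 51.3750
  x_2 = 0.1841·41 + 0.0521·9 + 1.0956·94 + 0.0646·9 + 0.1248·89 = 122.6899
  x_3 = 0.2426·41 + 0.0430·9 + 0.2578·94 + 1.2127·9 + 0.0921·89 = 53.6865
  x_4 = 0.1140·41 + 0.1931·9 + 0.2414·94 + 0.1388·9 + 1.1884·89 = 136.1242

L[0,3] = 0.1971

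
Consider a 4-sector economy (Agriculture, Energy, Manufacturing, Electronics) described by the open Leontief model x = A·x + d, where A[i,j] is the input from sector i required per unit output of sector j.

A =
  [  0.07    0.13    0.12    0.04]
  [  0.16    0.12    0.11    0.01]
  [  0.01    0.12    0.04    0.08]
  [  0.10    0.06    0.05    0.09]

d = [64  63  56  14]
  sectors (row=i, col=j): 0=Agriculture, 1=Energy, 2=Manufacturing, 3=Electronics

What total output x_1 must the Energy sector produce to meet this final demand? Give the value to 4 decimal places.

Form M = I − A:
  [  0.93   -0.13   -0.12   -0.04]
  [ -0.16    0.88   -0.11   -0.01]
  [ -0.01   -0.12    0.96   -0.08]
  [ -0.10   -0.06   -0.05    0.91]
Leontief inverse L = M⁻¹:
  [  1.1171    0.1920    0.1651    0.0657]
  [  0.2109    1.1925    0.1649    0.0369]
  [  0.0496    0.1601    1.0713    0.0981]
  [  0.1394    0.1085    0.0879    1.1139]
Total output x = L · d:
  x_0 = 1.1171·64 + 0.1920·63 + 0.1651·56 + 0.0657·14 = 93.7590
  x_1 = 0.2109·64 + 1.1925·63 + 0.1649·56 + 0.0369·14 = 98.3790
  x_2 = 0.0496·64 + 0.1601·63 + 1.0713·56 + 0.0981·14 = 74.6303
  x_3 = 0.1394·64 + 0.1085·63 + 0.0879·56 + 1.1139·14 = 36.2749

98.3790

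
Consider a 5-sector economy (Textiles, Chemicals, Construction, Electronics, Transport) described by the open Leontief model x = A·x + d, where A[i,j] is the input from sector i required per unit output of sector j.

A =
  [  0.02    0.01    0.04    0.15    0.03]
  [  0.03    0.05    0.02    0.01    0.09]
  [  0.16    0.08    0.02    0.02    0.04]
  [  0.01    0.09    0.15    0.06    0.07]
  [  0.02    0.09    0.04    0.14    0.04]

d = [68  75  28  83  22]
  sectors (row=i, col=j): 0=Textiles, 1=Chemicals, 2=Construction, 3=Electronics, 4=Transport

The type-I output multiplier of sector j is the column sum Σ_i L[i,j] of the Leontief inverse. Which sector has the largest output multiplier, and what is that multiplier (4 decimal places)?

Form M = I − A:
  [  0.98   -0.01   -0.04   -0.15   -0.03]
  [ -0.03    0.95   -0.02   -0.01   -0.09]
  [ -0.16   -0.08    0.98   -0.02   -0.04]
  [ -0.01   -0.09   -0.15    0.94   -0.07]
  [ -0.02   -0.09   -0.04   -0.14    0.96]
Leontief inverse L = M⁻¹:
  [  1.0362    0.0384    0.0720    0.1750    0.0517]
  [  0.0406    1.0691    0.0330    0.0343    0.1054]
  [  0.1750    0.1012    1.0414    0.0605    0.0628]
  [  0.0458    0.1281    0.1756    1.0912    0.1003]
  [  0.0394    0.1239    0.0736    0.1685    1.0699]
Total output x = L · d:
  x_0 = 1.0362·68 + 0.0384·75 + 0.0720·28 + 0.1750·83 + 0.0517·22 = 91.0219
  x_1 = 0.0406·68 + 1.0691·75 + 0.0330·28 + 0.0343·83 + 0.1054·22 = 89.0273
  x_2 = 0.1750·68 + 0.1012·75 + 1.0414·28 + 0.0605·83 + 0.0628·22 = 55.0574
  x_3 = 0.0458·68 + 0.1281·75 + 0.1756·28 + 1.0912·83 + 0.1003·22 = 110.4151
  x_4 = 0.0394·68 + 0.1239·75 + 0.0736·28 + 0.1685·83 + 1.0699·22 = 51.5555
Output multipliers (column sums of L):
  Textiles: 1.3370
  Chemicals: 1.4608
  Construction: 1.3956
  Electronics: 1.5294
  Transport: 1.3901

Electronics (1.5294)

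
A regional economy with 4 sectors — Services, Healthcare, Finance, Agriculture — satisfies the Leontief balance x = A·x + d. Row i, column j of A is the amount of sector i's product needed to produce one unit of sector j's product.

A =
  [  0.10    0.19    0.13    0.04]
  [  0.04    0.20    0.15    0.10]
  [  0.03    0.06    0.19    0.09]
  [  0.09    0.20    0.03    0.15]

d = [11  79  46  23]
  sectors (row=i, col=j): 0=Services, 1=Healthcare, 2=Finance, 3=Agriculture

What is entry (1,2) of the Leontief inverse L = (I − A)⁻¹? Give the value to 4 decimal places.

L[1,2] = 0.2689

Form M = I − A:
  [  0.90   -0.19   -0.13   -0.04]
  [ -0.04    0.80   -0.15   -0.10]
  [ -0.03   -0.06    0.81   -0.09]
  [ -0.09   -0.20   -0.03    0.85]
Leontief inverse L = M⁻¹:
  [  1.1454    0.3200    0.2474    0.1177]
  [  0.0875    1.3385    0.2689    0.1901]
  [  0.0649    0.1503    1.2786    0.1561]
  [  0.1441    0.3541    0.1346    1.2392]
Total output x = L · d:
  x_0 = 1.1454·11 + 0.3200·79 + 0.2474·46 + 0.1177·23 = 51.9711
  x_1 = 0.0875·11 + 1.3385·79 + 0.2689·46 + 0.1901·23 = 123.4425
  x_2 = 0.0649·11 + 0.1503·79 + 1.2786·46 + 0.1561·23 = 74.9982
  x_3 = 0.1441·11 + 0.3541·79 + 0.1346·46 + 1.2392·23 = 64.2539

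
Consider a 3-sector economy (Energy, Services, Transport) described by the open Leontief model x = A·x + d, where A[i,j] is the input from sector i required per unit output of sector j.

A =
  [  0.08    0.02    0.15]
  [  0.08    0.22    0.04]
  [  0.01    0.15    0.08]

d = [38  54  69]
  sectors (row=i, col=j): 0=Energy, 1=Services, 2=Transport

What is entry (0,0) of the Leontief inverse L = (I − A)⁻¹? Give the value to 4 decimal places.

Form M = I − A:
  [  0.92   -0.02   -0.15]
  [ -0.08    0.78   -0.04]
  [ -0.01   -0.15    0.92]
Leontief inverse L = M⁻¹:
  [  1.0944    0.0629    0.1812]
  [  0.1138    1.2994    0.0751]
  [  0.0305    0.2125    1.1012]
Total output x = L · d:
  x_0 = 1.0944·38 + 0.0629·54 + 0.1812·69 = 57.4844
  x_1 = 0.1138·38 + 1.2994·54 + 0.0751·69 = 79.6709
  x_2 = 0.0305·38 + 0.2125·54 + 1.1012·69 = 88.6147

L[0,0] = 1.0944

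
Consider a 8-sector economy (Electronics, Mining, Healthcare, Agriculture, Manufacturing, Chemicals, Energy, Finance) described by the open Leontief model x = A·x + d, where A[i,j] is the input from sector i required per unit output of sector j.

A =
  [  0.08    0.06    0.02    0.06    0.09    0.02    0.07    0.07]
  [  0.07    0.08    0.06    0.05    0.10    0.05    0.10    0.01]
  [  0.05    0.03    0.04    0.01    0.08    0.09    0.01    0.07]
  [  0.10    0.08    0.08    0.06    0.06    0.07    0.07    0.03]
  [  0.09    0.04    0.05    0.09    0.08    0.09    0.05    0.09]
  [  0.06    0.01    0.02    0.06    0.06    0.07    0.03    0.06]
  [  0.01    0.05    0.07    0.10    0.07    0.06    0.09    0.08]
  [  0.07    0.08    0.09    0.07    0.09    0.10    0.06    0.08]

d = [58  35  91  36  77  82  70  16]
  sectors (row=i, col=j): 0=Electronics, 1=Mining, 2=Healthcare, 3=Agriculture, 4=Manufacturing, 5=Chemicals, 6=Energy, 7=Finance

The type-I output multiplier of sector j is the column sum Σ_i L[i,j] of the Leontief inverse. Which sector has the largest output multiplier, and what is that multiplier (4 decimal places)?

Form M = I − A:
  [  0.92   -0.06   -0.02   -0.06   -0.09   -0.02   -0.07   -0.07]
  [ -0.07    0.92   -0.06   -0.05   -0.10   -0.05   -0.10   -0.01]
  [ -0.05   -0.03    0.96   -0.01   -0.08   -0.09   -0.01   -0.07]
  [ -0.10   -0.08   -0.08    0.94   -0.06   -0.07   -0.07   -0.03]
  [ -0.09   -0.04   -0.05   -0.09    0.92   -0.09   -0.05   -0.09]
  [ -0.06   -0.01   -0.02   -0.06   -0.06    0.93   -0.03   -0.06]
  [ -0.01   -0.05   -0.07   -0.10   -0.07   -0.06    0.91   -0.08]
  [ -0.07   -0.08   -0.09   -0.07   -0.09   -0.10   -0.06    0.92]
Leontief inverse L = M⁻¹:
  [  1.1469    0.1150    0.0741    0.1256    0.1679    0.0864    0.1321    0.1318]
  [  0.1387    1.1348    0.1148    0.1187    0.1824    0.1205    0.1647    0.0755]
  [  0.1030    0.0680    1.0783    0.0588    0.1402    0.1445    0.0522    0.1202]
  [  0.1730    0.1376    0.1359    1.1285    0.1464    0.1426    0.1359    0.0972]
  [  0.1716    0.1029    0.1125    0.1657    1.1718    0.1714    0.1194    0.1643]
  [  0.1127    0.0496    0.0596    0.1093    0.1181    1.1222    0.0738    0.1084]
  [  0.0816    0.1081    0.1314    0.1696    0.1535    0.1382    1.1542    0.1473]
  [  0.1569    0.1470    0.1575    0.1506    0.1910    0.1898    0.1348    1.1602]
Total output x = L · d:
  x_0 = 1.1469·58 + 0.1150·35 + 0.0741·91 + 0.1256·36 + 0.1679·77 + 0.0864·82 + 0.1321·70 + 0.1318·16 = 113.1786
  x_1 = 0.1387·58 + 1.1348·35 + 0.1148·91 + 0.1187·36 + 0.1824·77 + 0.1205·82 + 0.1647·70 + 0.0755·16 = 99.1541
  x_2 = 0.1030·58 + 0.0680·35 + 1.0783·91 + 0.0588·36 + 0.1402·77 + 0.1445·82 + 0.0522·70 + 0.1202·16 = 136.8235
  x_3 = 0.1730·58 + 0.1376·35 + 0.1359·91 + 1.1285·36 + 0.1464·77 + 0.1426·82 + 0.1359·70 + 0.0972·16 = 101.8757
  x_4 = 0.1716·58 + 0.1029·35 + 0.1125·91 + 0.1657·36 + 1.1718·77 + 0.1714·82 + 0.1194·70 + 0.1643·16 = 145.0214
  x_5 = 0.1127·58 + 0.0496·35 + 0.0596·91 + 0.1093·36 + 0.1181·77 + 1.1222·82 + 0.0738·70 + 0.1084·16 = 125.6511
  x_6 = 0.0816·58 + 0.1081·35 + 0.1314·91 + 0.1696·36 + 0.1535·77 + 0.1382·82 + 1.1542·70 + 0.1473·16 = 132.8869
  x_7 = 0.1569·58 + 0.1470·35 + 0.1575·91 + 0.1506·36 + 0.1910·77 + 0.1898·82 + 0.1348·70 + 1.1602·16 = 92.2723
Output multipliers (column sums of L):
  Electronics: 2.0844
  Mining: 1.8629
  Healthcare: 1.8642
  Agriculture: 2.0269
  Manufacturing: 2.2714
  Chemicals: 2.1155
  Energy: 1.9671
  Finance: 2.0050

Manufacturing (2.2714)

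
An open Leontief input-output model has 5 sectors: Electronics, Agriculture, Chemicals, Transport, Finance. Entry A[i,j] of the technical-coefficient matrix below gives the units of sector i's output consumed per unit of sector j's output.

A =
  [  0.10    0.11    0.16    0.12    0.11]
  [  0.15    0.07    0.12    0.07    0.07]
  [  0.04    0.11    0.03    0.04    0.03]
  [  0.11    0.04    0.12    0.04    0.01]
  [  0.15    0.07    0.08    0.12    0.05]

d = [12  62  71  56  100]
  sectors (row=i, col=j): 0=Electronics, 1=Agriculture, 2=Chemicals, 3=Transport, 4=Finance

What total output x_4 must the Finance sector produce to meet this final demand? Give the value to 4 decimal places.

Form M = I − A:
  [  0.90   -0.11   -0.16   -0.12   -0.11]
  [ -0.15    0.93   -0.12   -0.07   -0.07]
  [ -0.04   -0.11    0.97   -0.04   -0.03]
  [ -0.11   -0.04   -0.12    0.96   -0.01]
  [ -0.15   -0.07   -0.08   -0.12    0.95]
Leontief inverse L = M⁻¹:
  [  1.2065    0.1944    0.2609    0.1964    0.1643]
  [  0.2362    1.1426    0.2070    0.1364    0.1195]
  [  0.0905    0.1456    1.0776    0.0738    0.0560]
  [  0.1619    0.0895    0.1750    1.0810    0.0422]
  [  0.2360    0.1384    0.1693    0.1838    1.0974]
Total output x = L · d:
  x_0 = 1.2065·12 + 0.1944·62 + 0.2609·71 + 0.1964·56 + 0.1643·100 = 72.4850
  x_1 = 0.2362·12 + 1.1426·62 + 0.2070·71 + 0.1364·56 + 0.1195·100 = 107.9636
  x_2 = 0.0905·12 + 0.1456·62 + 1.0776·71 + 0.0738·56 + 0.0560·100 = 96.3574
  x_3 = 0.1619·12 + 0.0895·62 + 0.1750·71 + 1.0810·56 + 0.0422·100 = 84.6766
  x_4 = 0.2360·12 + 0.1384·62 + 0.1693·71 + 0.1838·56 + 1.0974·100 = 143.4737

143.4737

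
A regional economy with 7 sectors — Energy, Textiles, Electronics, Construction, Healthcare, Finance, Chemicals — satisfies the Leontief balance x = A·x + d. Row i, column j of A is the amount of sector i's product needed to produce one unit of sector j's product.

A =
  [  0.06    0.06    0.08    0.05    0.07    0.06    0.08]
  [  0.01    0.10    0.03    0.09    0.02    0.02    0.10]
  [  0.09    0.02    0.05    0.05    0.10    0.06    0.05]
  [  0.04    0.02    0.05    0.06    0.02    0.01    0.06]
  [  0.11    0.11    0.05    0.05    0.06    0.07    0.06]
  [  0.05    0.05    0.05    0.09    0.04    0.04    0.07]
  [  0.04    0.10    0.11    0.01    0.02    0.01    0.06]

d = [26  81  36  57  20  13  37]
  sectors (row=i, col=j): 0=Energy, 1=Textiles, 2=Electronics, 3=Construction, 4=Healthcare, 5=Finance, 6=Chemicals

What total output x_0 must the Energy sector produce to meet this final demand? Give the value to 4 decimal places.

55.6680

Form M = I − A:
  [  0.94   -0.06   -0.08   -0.05   -0.07   -0.06   -0.08]
  [ -0.01    0.90   -0.03   -0.09   -0.02   -0.02   -0.10]
  [ -0.09   -0.02    0.95   -0.05   -0.10   -0.06   -0.05]
  [ -0.04   -0.02   -0.05    0.94   -0.02   -0.01   -0.06]
  [ -0.11   -0.11   -0.05   -0.05    0.94   -0.07   -0.06]
  [ -0.05   -0.05   -0.05   -0.09   -0.04    0.96   -0.07]
  [ -0.04   -0.10   -0.11   -0.01   -0.02   -0.01    0.94]
Leontief inverse L = M⁻¹:
  [  1.1039    0.1111    0.1269    0.0917    0.1066    0.0893    0.1318]
  [  0.0363    1.1404    0.0659    0.1217    0.0411    0.0359    0.1410]
  [  0.1340    0.0677    1.0939    0.0887    0.1356    0.0900    0.0978]
  [  0.0636    0.0460    0.0773    1.0812    0.0399    0.0248    0.0878]
  [  0.1548    0.1681    0.1007    0.0992    1.0986    0.1019    0.1204]
  [  0.0840    0.0902    0.0890    0.1243    0.0679    1.0618    0.1128]
  [  0.0714    0.1390    0.1443    0.0422    0.0493    0.0319    1.1006]
Total output x = L · d:
  x_0 = 1.1039·26 + 0.1111·81 + 0.1269·36 + 0.0917·57 + 0.1066·20 + 0.0893·13 + 0.1318·37 = 55.6680
  x_1 = 0.0363·26 + 1.1404·81 + 0.0659·36 + 0.1217·57 + 0.0411·20 + 0.0359·13 + 0.1410·37 = 109.1300
  x_2 = 0.1340·26 + 0.0677·81 + 1.0939·36 + 0.0887·57 + 0.1356·20 + 0.0900·13 + 0.0978·37 = 60.9008
  x_3 = 0.0636·26 + 0.0460·81 + 0.0773·36 + 1.0812·57 + 0.0399·20 + 0.0248·13 + 0.0878·37 = 74.1584
  x_4 = 0.1548·26 + 0.1681·81 + 0.1007·36 + 0.0992·57 + 1.0986·20 + 0.1019·13 + 0.1204·37 = 54.6686
  x_5 = 0.0840·26 + 0.0902·81 + 0.0890·36 + 0.1243·57 + 0.0679·20 + 1.0618·13 + 0.1128·37 = 39.1087
  x_6 = 0.0714·26 + 0.1390·81 + 0.1443·36 + 0.0422·57 + 0.0493·20 + 0.0319·13 + 1.1006·37 = 62.8349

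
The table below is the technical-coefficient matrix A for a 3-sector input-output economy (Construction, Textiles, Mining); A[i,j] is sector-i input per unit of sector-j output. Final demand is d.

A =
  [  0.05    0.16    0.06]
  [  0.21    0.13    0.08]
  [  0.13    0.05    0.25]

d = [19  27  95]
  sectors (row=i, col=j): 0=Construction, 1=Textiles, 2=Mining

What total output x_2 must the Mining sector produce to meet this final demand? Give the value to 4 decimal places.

136.6770

Form M = I − A:
  [  0.95   -0.16   -0.06]
  [ -0.21    0.87   -0.08]
  [ -0.13   -0.05    0.75]
Leontief inverse L = M⁻¹:
  [  1.1147    0.2114    0.1117]
  [  0.2886    1.2113    0.1523]
  [  0.2124    0.1174    1.3629]
Total output x = L · d:
  x_0 = 1.1147·19 + 0.2114·27 + 0.1117·95 = 37.5003
  x_1 = 0.2886·19 + 1.2113·27 + 0.1523·95 = 52.6543
  x_2 = 0.2124·19 + 0.1174·27 + 1.3629·95 = 136.6770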